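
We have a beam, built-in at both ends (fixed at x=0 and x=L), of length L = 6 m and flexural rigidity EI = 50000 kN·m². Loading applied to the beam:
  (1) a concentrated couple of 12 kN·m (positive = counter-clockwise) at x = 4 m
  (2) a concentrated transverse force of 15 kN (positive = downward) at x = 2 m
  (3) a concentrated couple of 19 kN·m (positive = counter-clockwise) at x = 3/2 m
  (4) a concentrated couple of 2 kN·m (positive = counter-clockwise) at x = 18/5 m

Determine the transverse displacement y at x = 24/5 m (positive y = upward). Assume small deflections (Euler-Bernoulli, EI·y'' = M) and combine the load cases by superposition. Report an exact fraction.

Load 1 — applied couple M₀=12 kN·m at a=4 m (b=L-a=2):
  y_1 = (R_Ax³/6 - M_Ax²/2 - M₀(x-a)²/2)/EI  [x>a] with R_A=8/3, M_A=4 = ((8/3)·(24/5)³/6 - 4·(24/5)²/2 - 12·((24/5)-4)²/2)/50000 = -6/390625 m
Load 2 — point force P=15 kN at a=2 m (b=L-a=4):
  y_2 = -Pa²(L-x)²(3bL-(3b+a)(L-x))/(6L³EI)  [x>a] = -15·2²·(6-(24/5))²·(3·4·6-(3·4+2)·(6-(24/5)))/(6·6³·50000) = -23/312500 m
Load 3 — applied couple M₀=19 kN·m at a=3/2 m (b=L-a=9/2):
  y_3 = (R_Ax³/6 - M_Ax²/2 - M₀(x-a)²/2)/EI  [x>a] with R_A=57/16, M_A=-57/16 = ((57/16)·(24/5)³/6 - (-57/16)·(24/5)²/2 - 19·((24/5)-(3/2))²/2)/50000 = 3249/50000000 m
Load 4 — applied couple M₀=2 kN·m at a=18/5 m (b=L-a=12/5):
  y_4 = (R_Ax³/6 - M_Ax²/2 - M₀(x-a)²/2)/EI  [x>a] with R_A=12/25, M_A=16/25 = ((12/25)·(24/5)³/6 - (16/25)·(24/5)²/2 - 2·((24/5)-(18/5))²/2)/50000 = 27/39062500 m
Superposition: y = Σ y_i = -29111/1250000000 m ≈ -0.000023 m

y(24/5) = -29111/1250000000 m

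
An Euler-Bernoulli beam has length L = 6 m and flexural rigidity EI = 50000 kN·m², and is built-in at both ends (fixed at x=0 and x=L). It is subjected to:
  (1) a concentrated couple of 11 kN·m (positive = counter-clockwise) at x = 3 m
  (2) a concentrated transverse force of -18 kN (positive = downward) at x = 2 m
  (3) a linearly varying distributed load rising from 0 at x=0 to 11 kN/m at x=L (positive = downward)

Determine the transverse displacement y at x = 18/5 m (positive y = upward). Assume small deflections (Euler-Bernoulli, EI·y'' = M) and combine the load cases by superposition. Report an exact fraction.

y(18/5) = -30621/390625000 m

Load 1 — applied couple M₀=11 kN·m at a=3 m (b=L-a=3):
  y_1 = (R_Ax³/6 - M_Ax²/2 - M₀(x-a)²/2)/EI  [x>a] with R_A=11/4, M_A=11/4 = ((11/4)·(18/5)³/6 - (11/4)·(18/5)²/2 - 11·((18/5)-3)²/2)/50000 = 99/3125000 m
Load 2 — point force P=-18 kN at a=2 m (b=L-a=4):
  y_2 = -Pa²(L-x)²(3bL-(3b+a)(L-x))/(6L³EI)  [x>a] = -(-18)·2²·(6-(18/5))²·(3·4·6-(3·4+2)·(6-(18/5)))/(6·6³·50000) = 96/390625 m
Load 3 — triangular load w₀=11 kN/m (0→w₀ over full span):
  y_3 = -w₀x²(L-x)²(x+2L)/(120LEI) = -11·(18/5)²·(6-(18/5))²·((18/5)+2·6)/(120·6·50000) = -34749/97656250 m
Superposition: y = Σ y_i = -30621/390625000 m ≈ -0.000078 m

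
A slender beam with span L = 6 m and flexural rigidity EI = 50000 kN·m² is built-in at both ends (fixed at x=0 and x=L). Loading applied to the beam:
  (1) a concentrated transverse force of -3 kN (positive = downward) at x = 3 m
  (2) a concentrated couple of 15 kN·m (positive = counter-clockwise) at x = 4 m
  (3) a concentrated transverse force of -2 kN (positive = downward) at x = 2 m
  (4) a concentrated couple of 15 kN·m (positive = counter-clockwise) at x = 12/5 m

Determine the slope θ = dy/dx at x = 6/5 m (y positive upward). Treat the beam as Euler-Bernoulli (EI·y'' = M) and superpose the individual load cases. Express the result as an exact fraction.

Load 1 — point force P=-3 kN at a=3 m (b=L-a=3):
  θ_1 = -Pb²x(2aL-(3a+b)x)/(2L³EI)  [x≤a] = -(-3)·3²·(6/5)·(2·3·6-(3·3+3)·(6/5))/(2·6³·50000) = 81/2500000 rad
Load 2 — applied couple M₀=15 kN·m at a=4 m (b=L-a=2):
  θ_2 = (R_Ax²/2 - M_Ax)/EI  [x≤a] with R_A=10/3, M_A=5 = ((10/3)·(6/5)²/2 - 5·(6/5))/50000 = -9/125000 rad
Load 3 — point force P=-2 kN at a=2 m (b=L-a=4):
  θ_3 = -Pb²x(2aL-(3a+b)x)/(2L³EI)  [x≤a] = -(-2)·4²·(6/5)·(2·2·6-(3·2+4)·(6/5))/(2·6³·50000) = 1/46875 rad
Load 4 — applied couple M₀=15 kN·m at a=12/5 m (b=L-a=18/5):
  θ_4 = (R_Ax²/2 - M_Ax)/EI  [x≤a] with R_A=18/5, M_A=9/5 = ((18/5)·(6/5)²/2 - (9/5)·(6/5))/50000 = 27/3125000 rad
Superposition: θ = Σ θ_i = -361/37500000 rad ≈ -0.000010 rad

θ(6/5) = -361/37500000 rad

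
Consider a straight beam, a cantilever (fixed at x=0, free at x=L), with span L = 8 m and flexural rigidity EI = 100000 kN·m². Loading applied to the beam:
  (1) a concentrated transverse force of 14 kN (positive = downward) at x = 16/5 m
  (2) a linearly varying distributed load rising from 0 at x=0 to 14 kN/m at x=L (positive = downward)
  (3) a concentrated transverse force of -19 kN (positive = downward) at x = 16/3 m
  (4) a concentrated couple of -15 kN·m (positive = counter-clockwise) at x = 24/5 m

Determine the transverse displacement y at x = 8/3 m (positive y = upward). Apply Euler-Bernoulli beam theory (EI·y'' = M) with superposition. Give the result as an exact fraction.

y(8/3) = -86003/11390625 m

Load 1 — point force P=14 kN at a=16/5 m (b=L-a=24/5):
  y_1 = -Px²(3a-x)/(6EI)  [x≤a] = -14·(8/3)²·(3·(16/5)-(8/3))/(6·100000) = -1456/1265625 m
Load 2 — triangular load w₀=14 kN/m (0→w₀ over full span):
  y_2 = (w₀Lx³/12-w₀L²x²/6-w₀x⁵/(120L))/EI = (14·8·(8/3)³/12-14·8²·(8/3)²/6-14·(8/3)⁵/(120·8))/100000 = -101024/11390625 m
Load 3 — point force P=-19 kN at a=16/3 m (b=L-a=8/3):
  y_3 = -Px²(3a-x)/(6EI)  [x≤a] = -(-19)·(8/3)²·(3·(16/3)-(8/3))/(6·100000) = 152/50625 m
Load 4 — applied couple M₀=-15 kN·m at a=24/5 m (b=L-a=16/5):
  y_4 = M₀x²/(2EI)  [x≤a] = (-15)·(8/3)²/(2·100000) = -1/1875 m
Superposition: y = Σ y_i = -86003/11390625 m ≈ -0.007550 m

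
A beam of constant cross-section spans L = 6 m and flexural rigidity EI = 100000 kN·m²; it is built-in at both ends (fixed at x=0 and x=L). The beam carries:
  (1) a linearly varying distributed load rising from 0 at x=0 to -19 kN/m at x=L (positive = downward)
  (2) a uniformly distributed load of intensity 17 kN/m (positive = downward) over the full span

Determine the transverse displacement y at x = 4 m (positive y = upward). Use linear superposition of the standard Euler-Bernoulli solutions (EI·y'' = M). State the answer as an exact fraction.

Load 1 — triangular load w₀=-19 kN/m (0→w₀ over full span):
  y_1 = -w₀x²(L-x)²(x+2L)/(120LEI) = -(-19)·4²·(6-4)²·(4+2·6)/(120·6·100000) = 38/140625 m
Load 2 — uniform load w=17 kN/m over full span:
  y_2 = -wx²(L-x)²/(24EI) = -17·4²·(6-4)²/(24·100000) = -17/37500 m
Superposition: y = Σ y_i = -103/562500 m ≈ -0.000183 m

y(4) = -103/562500 m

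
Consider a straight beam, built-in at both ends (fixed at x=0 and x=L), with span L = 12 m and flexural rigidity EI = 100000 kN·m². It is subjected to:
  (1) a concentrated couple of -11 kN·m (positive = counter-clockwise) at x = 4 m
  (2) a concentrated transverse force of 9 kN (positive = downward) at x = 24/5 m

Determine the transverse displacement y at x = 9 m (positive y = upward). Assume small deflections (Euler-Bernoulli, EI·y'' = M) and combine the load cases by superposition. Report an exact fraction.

y(9) = -217/500000 m

Load 1 — applied couple M₀=-11 kN·m at a=4 m (b=L-a=8):
  y_1 = (R_Ax³/6 - M_Ax²/2 - M₀(x-a)²/2)/EI  [x>a] with R_A=-11/9, M_A=0 = ((-11/9)·9³/6 - 0·9²/2 - (-11)·(9-4)²/2)/100000 = -11/100000 m
Load 2 — point force P=9 kN at a=24/5 m (b=L-a=36/5):
  y_2 = -Pa²(L-x)²(3bL-(3b+a)(L-x))/(6L³EI)  [x>a] = -9·(24/5)²·(12-9)²·(3·(36/5)·12-(3·(36/5)+(24/5))·(12-9))/(6·12³·100000) = -81/250000 m
Superposition: y = Σ y_i = -217/500000 m ≈ -0.000434 m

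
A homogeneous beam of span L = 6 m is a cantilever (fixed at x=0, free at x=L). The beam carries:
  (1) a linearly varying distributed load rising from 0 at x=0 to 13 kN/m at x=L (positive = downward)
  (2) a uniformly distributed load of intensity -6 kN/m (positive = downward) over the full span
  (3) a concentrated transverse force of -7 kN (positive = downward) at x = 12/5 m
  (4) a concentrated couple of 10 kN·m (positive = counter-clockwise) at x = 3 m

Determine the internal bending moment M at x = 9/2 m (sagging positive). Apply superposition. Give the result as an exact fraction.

Load 1 — triangular load w₀=13 kN/m (0→w₀ over full span):
  M_1 = w₀Lx/2 - w₀L²/3 - w₀x³/(6L) = 13·6·(9/2)/2 - 13·6²/3 - 13·(9/2)³/(6·6) = -429/32 kN·m
Load 2 — uniform load w=-6 kN/m over full span:
  M_2 = -w(L-x)²/2 = -(-6)·(6-(9/2))²/2 = 27/4 kN·m
Load 3 — point force P=-7 kN at a=12/5 m (b=L-a=18/5):
  M_3 = 0  [x>a] = 0 kN·m
Load 4 — applied couple M₀=10 kN·m at a=3 m (b=L-a=3):
  M_4 = 0  [x>a] = 0 kN·m
Superposition: M = Σ M_i = -213/32 kN·m ≈ -6.656250 kN·m

M(9/2) = -213/32 kN·m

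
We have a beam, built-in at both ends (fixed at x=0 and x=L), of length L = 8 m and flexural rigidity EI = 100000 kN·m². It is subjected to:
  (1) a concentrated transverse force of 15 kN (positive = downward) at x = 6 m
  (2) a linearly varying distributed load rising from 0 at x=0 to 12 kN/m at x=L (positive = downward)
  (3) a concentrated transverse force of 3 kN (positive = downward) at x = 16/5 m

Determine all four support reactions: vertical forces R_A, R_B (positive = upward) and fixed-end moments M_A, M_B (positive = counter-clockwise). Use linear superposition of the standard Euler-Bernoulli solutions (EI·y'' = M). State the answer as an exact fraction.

R_A = 74751/4000 kN, M_A = 34681/1000 kN·m, R_B = 189249/4000 kN, M_B = -57579/1000 kN·m

Load 1 — point force P=15 kN at a=6 m (b=L-a=2):
  R_A = Pb²(3a+b)/L³ = 15·2²·(3·6+2)/8³ = 75/32 kN
  M_A = Pab²/L² = 15·6·2²/8² = 45/8 kN·m
  R_B = Pa²(a+3b)/L³ = 15·6²·(6+3·2)/8³ = 405/32 kN
  M_B = -Pa²b/L² = -15·6²·2/8² = -135/8 kN·m
Load 2 — triangular load w₀=12 kN/m (0→w₀ over full span):
  R_A = 3w₀L/20 = 3·12·8/20 = 72/5 kN
  M_A = w₀L²/30 = 12·8²/30 = 128/5 kN·m
  R_B = 7w₀L/20 = 7·12·8/20 = 168/5 kN
  M_B = -w₀L²/20 = -12·8²/20 = -192/5 kN·m
Load 3 — point force P=3 kN at a=16/5 m (b=L-a=24/5):
  R_A = Pb²(3a+b)/L³ = 3·(24/5)²·(3·(16/5)+(24/5))/8³ = 243/125 kN
  M_A = Pab²/L² = 3·(16/5)·(24/5)²/8² = 432/125 kN·m
  R_B = Pa²(a+3b)/L³ = 3·(16/5)²·((16/5)+3·(24/5))/8³ = 132/125 kN
  M_B = -Pa²b/L² = -3·(16/5)²·(24/5)/8² = -288/125 kN·m
Superposition: R_A = 74751/4000 kN, M_A = 34681/1000 kN·m, R_B = 189249/4000 kN, M_B = -57579/1000 kN·m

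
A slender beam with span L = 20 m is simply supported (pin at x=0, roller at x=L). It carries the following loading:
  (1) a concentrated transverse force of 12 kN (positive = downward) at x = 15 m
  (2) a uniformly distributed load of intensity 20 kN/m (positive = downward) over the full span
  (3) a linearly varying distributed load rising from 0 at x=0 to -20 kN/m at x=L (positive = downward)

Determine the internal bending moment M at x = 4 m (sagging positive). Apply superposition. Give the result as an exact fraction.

Load 1 — point force P=12 kN at a=15 m (b=L-a=5):
  M_1 = Pbx/L  [x≤a] = 12·5·4/20 = 12 kN·m
Load 2 — uniform load w=20 kN/m over full span:
  M_2 = wx(L-x)/2 = 20·4·(20-4)/2 = 640 kN·m
Load 3 — triangular load w₀=-20 kN/m (0→w₀ over full span):
  M_3 = w₀Lx/6 - w₀x³/(6L) = (-20)·20·4/6 - (-20)·4³/(6·20) = -256 kN·m
Superposition: M = Σ M_i = 396 kN·m ≈ 396.000000 kN·m

M(4) = 396 kN·m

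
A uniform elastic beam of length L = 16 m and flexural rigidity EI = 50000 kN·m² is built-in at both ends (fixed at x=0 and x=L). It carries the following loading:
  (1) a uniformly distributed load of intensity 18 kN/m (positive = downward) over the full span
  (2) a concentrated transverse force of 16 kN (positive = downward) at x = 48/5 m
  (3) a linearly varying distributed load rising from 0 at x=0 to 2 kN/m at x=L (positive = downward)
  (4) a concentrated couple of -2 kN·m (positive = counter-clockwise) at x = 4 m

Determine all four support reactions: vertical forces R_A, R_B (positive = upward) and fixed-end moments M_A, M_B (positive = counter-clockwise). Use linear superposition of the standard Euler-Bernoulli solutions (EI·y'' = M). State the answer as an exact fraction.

R_A = 1234331/8000 kN, M_A = 1278053/3000 kN·m, R_B = 1325669/8000 kN, M_B = -447089/1000 kN·m

Load 1 — uniform load w=18 kN/m over full span:
  R_A = wL/2 = 18·16/2 = 144 kN
  M_A = wL²/12 = 18·16²/12 = 384 kN·m
  R_B = wL/2 = 18·16/2 = 144 kN
  M_B = -wL²/12 = -18·16²/12 = -384 kN·m
Load 2 — point force P=16 kN at a=48/5 m (b=L-a=32/5):
  R_A = Pb²(3a+b)/L³ = 16·(32/5)²·(3·(48/5)+(32/5))/16³ = 704/125 kN
  M_A = Pab²/L² = 16·(48/5)·(32/5)²/16² = 3072/125 kN·m
  R_B = Pa²(a+3b)/L³ = 16·(48/5)²·((48/5)+3·(32/5))/16³ = 1296/125 kN
  M_B = -Pa²b/L² = -16·(48/5)²·(32/5)/16² = -4608/125 kN·m
Load 3 — triangular load w₀=2 kN/m (0→w₀ over full span):
  R_A = 3w₀L/20 = 3·2·16/20 = 24/5 kN
  M_A = w₀L²/30 = 2·16²/30 = 256/15 kN·m
  R_B = 7w₀L/20 = 7·2·16/20 = 56/5 kN
  M_B = -w₀L²/20 = -2·16²/20 = -128/5 kN·m
Load 4 — applied couple M₀=-2 kN·m at a=4 m (b=L-a=12):
  R_A = 6M₀ab/L³ = 6·(-2)·4·12/16³ = -9/64 kN
  M_A = M₀b(2a-b)/L² = (-2)·12·(2·4-12)/16² = 3/8 kN·m
  R_B = -6M₀ab/L³ = -6·(-2)·4·12/16³ = 9/64 kN
  M_B = M₀a(2b-a)/L² = (-2)·4·(2·12-4)/16² = -5/8 kN·m
Superposition: R_A = 1234331/8000 kN, M_A = 1278053/3000 kN·m, R_B = 1325669/8000 kN, M_B = -447089/1000 kN·m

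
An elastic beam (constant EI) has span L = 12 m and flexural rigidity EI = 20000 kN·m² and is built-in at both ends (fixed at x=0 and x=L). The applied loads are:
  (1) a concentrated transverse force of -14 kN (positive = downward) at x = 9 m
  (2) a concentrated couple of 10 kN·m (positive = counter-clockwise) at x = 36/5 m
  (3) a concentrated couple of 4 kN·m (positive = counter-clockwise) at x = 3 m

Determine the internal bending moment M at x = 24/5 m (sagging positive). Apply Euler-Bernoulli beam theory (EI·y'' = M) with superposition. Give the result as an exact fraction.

M(24/5) = -303/200 kN·m

Load 1 — point force P=-14 kN at a=9 m (b=L-a=3):
  M_1 = Pb²(3a+b)x/L³ - Pab²/L²  [x≤a] = (-14)·3²·(3·9+3)·(24/5)/12³ - (-14)·9·3²/12² = -21/8 kN·m
Load 2 — applied couple M₀=10 kN·m at a=36/5 m (b=L-a=24/5):
  M_2 = R_Ax - M_A  [x≤a] with R_A=6/5, M_A=16/5 = (6/5)·(24/5) - (16/5) = 64/25 kN·m
Load 3 — applied couple M₀=4 kN·m at a=3 m (b=L-a=9):
  M_3 = R_Ax - M_A - M₀  [x>a] with R_A=3/8, M_A=-3/4 = (3/8)·(24/5) - (-3/4) - 4 = -29/20 kN·m
Superposition: M = Σ M_i = -303/200 kN·m ≈ -1.515000 kN·m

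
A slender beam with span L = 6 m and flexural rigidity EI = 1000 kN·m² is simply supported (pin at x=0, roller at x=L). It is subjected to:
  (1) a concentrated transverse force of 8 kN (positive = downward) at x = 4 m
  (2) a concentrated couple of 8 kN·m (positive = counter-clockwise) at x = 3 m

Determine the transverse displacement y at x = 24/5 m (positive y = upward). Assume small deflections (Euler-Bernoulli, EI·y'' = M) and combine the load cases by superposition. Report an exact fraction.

y(24/5) = -1667/93750 m

Load 1 — point force P=8 kN at a=4 m (b=L-a=2):
  y_1 = -Pa(L-x)(2Lx-a²-x²)/(6LEI)  [x>a] = -8·4·(6-(24/5))·(2·6·(24/5)-4²-(24/5)²)/(6·6·1000) = -928/46875 m
Load 2 — applied couple M₀=8 kN·m at a=3 m (b=L-a=3):
  y_2 = (M₀x³/(6L)-M₀(x-a)²/2+C₁x)/EI  [x>a] with C₁=M₀(3b²-L²)/(6L)=-2 = (8·(24/5)³/(6·6)-8·((24/5)-3)²/2+(-2)·(24/5))/1000 = 63/31250 m
Superposition: y = Σ y_i = -1667/93750 m ≈ -0.017781 m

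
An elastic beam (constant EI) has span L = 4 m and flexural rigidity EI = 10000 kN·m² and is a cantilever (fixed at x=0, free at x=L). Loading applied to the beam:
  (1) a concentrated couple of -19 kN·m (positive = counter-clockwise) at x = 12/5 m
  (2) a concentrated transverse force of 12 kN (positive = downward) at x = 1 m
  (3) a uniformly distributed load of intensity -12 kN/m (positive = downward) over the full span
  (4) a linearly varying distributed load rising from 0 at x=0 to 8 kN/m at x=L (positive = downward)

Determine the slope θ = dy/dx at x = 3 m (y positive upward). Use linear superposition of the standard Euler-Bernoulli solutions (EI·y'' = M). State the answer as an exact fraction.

θ(3) = 233/200000 rad

Load 1 — applied couple M₀=-19 kN·m at a=12/5 m (b=L-a=8/5):
  θ_1 = M₀a/EI  [x>a] = (-19)·(12/5)/10000 = -57/12500 rad
Load 2 — point force P=12 kN at a=1 m (b=L-a=3):
  θ_2 = -Pa²/(2EI)  [x>a] = -12·1²/(2·10000) = -3/5000 rad
Load 3 — uniform load w=-12 kN/m over full span:
  θ_3 = -wx(x²-3Lx+3L²)/(6EI) = -(-12)·3·(3²-3·4·3+3·4²)/(6·10000) = 63/5000 rad
Load 4 — triangular load w₀=8 kN/m (0→w₀ over full span):
  θ_4 = (w₀Lx²/4-w₀L²x/3-w₀x⁴/(24L))/EI = (8·4·3²/4-8·4²·3/3-8·3⁴/(24·4))/10000 = -251/40000 rad
Superposition: θ = Σ θ_i = 233/200000 rad ≈ 0.001165 rad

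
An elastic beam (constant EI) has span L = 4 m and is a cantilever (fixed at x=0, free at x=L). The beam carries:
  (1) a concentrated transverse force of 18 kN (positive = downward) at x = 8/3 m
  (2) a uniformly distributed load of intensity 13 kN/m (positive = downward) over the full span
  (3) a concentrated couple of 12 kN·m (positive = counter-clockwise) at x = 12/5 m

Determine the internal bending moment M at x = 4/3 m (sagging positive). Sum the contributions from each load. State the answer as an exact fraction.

M(4/3) = -524/9 kN·m

Load 1 — point force P=18 kN at a=8/3 m (b=L-a=4/3):
  M_1 = -P(a-x)  [x≤a] = -18·((8/3)-(4/3)) = -24 kN·m
Load 2 — uniform load w=13 kN/m over full span:
  M_2 = -w(L-x)²/2 = -13·(4-(4/3))²/2 = -416/9 kN·m
Load 3 — applied couple M₀=12 kN·m at a=12/5 m (b=L-a=8/5):
  M_3 = M₀  [x≤a] = 12 = 12 kN·m
Superposition: M = Σ M_i = -524/9 kN·m ≈ -58.222222 kN·m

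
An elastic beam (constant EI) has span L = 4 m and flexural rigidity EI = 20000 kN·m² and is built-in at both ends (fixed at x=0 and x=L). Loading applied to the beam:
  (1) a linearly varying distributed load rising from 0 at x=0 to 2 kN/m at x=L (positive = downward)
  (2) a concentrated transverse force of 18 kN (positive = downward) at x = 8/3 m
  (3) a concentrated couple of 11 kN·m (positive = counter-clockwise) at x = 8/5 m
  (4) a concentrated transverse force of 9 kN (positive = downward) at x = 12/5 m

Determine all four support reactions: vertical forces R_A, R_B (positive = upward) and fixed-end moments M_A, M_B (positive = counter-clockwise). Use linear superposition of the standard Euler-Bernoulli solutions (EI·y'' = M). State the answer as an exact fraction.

R_A = 4873/375 kN, M_A = 1397/125 kN·m, R_B = 6752/375 kN, M_B = -5224/375 kN·m

Load 1 — triangular load w₀=2 kN/m (0→w₀ over full span):
  R_A = 3w₀L/20 = 3·2·4/20 = 6/5 kN
  M_A = w₀L²/30 = 2·4²/30 = 16/15 kN·m
  R_B = 7w₀L/20 = 7·2·4/20 = 14/5 kN
  M_B = -w₀L²/20 = -2·4²/20 = -8/5 kN·m
Load 2 — point force P=18 kN at a=8/3 m (b=L-a=4/3):
  R_A = Pb²(3a+b)/L³ = 18·(4/3)²·(3·(8/3)+(4/3))/4³ = 14/3 kN
  M_A = Pab²/L² = 18·(8/3)·(4/3)²/4² = 16/3 kN·m
  R_B = Pa²(a+3b)/L³ = 18·(8/3)²·((8/3)+3·(4/3))/4³ = 40/3 kN
  M_B = -Pa²b/L² = -18·(8/3)²·(4/3)/4² = -32/3 kN·m
Load 3 — applied couple M₀=11 kN·m at a=8/5 m (b=L-a=12/5):
  R_A = 6M₀ab/L³ = 6·11·(8/5)·(12/5)/4³ = 99/25 kN
  M_A = M₀b(2a-b)/L² = 11·(12/5)·(2·(8/5)-(12/5))/4² = 33/25 kN·m
  R_B = -6M₀ab/L³ = -6·11·(8/5)·(12/5)/4³ = -99/25 kN
  M_B = M₀a(2b-a)/L² = 11·(8/5)·(2·(12/5)-(8/5))/4² = 88/25 kN·m
Load 4 — point force P=9 kN at a=12/5 m (b=L-a=8/5):
  R_A = Pb²(3a+b)/L³ = 9·(8/5)²·(3·(12/5)+(8/5))/4³ = 396/125 kN
  M_A = Pab²/L² = 9·(12/5)·(8/5)²/4² = 432/125 kN·m
  R_B = Pa²(a+3b)/L³ = 9·(12/5)²·((12/5)+3·(8/5))/4³ = 729/125 kN
  M_B = -Pa²b/L² = -9·(12/5)²·(8/5)/4² = -648/125 kN·m
Superposition: R_A = 4873/375 kN, M_A = 1397/125 kN·m, R_B = 6752/375 kN, M_B = -5224/375 kN·m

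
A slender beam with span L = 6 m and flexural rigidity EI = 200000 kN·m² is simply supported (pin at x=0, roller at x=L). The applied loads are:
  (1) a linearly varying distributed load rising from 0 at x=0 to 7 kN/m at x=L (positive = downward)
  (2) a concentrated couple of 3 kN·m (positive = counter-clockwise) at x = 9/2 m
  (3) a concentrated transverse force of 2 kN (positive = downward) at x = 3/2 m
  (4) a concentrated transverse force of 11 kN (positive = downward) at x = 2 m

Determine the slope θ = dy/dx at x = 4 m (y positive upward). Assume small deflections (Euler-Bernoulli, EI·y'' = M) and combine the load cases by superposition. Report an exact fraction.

Load 1 — triangular load w₀=7 kN/m (0→w₀ over full span):
  θ_1 = -w₀(7L⁴-30L²x²+15x⁴)/(360LEI) = -7·(7·6⁴-30·6²·4²+15·4⁴)/(360·6·200000) = 637/9000000 rad
Load 2 — applied couple M₀=3 kN·m at a=9/2 m (b=L-a=3/2):
  θ_2 = (M₀x²/(2L)+C₁)/EI  [x≤a] with C₁=M₀(3b²-L²)/(6L)=-39/16 = (3·4²/(2·6)+(-39/16))/200000 = 1/128000 rad
Load 3 — point force P=2 kN at a=3/2 m (b=L-a=9/2):
  θ_3 = -Pa(2L²-6Lx+3x²+a²)/(6LEI)  [x>a] = -2·(3/2)·(2·6²-6·6·4+3·4²+(3/2)²)/(6·6·200000) = 29/3200000 rad
Load 4 — point force P=11 kN at a=2 m (b=L-a=4):
  θ_4 = -Pa(2L²-6Lx+3x²+a²)/(6LEI)  [x>a] = -11·2·(2·6²-6·6·4+3·4²+2²)/(6·6·200000) = 11/180000 rad
Superposition: θ = Σ θ_i = 10711/72000000 rad ≈ 0.000149 rad

θ(4) = 10711/72000000 rad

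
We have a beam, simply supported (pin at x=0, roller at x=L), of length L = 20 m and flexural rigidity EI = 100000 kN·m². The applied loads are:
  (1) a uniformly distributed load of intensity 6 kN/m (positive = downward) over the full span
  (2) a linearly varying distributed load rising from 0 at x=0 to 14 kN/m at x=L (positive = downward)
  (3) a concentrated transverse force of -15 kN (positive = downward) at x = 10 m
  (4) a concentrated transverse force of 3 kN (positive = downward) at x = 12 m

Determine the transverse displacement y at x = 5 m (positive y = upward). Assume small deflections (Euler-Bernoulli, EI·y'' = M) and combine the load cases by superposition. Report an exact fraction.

Load 1 — uniform load w=6 kN/m over full span:
  y_1 = -wx(L³-2Lx²+x³)/(24EI) = -6·5·(20³-2·20·5²+5³)/(24·100000) = -57/640 m
Load 2 — triangular load w₀=14 kN/m (0→w₀ over full span):
  y_2 = -w₀x(7L⁴-10L²x²+3x⁴)/(360LEI) = -14·5·(7·20⁴-10·20²·5²+3·5⁴)/(360·20·100000) = -763/7680 m
Load 3 — point force P=-15 kN at a=10 m (b=L-a=10):
  y_3 = -Pbx(L²-b²-x²)/(6LEI)  [x≤a] = -(-15)·10·5·(20²-10²-5²)/(6·20·100000) = 11/640 m
Load 4 — point force P=3 kN at a=12 m (b=L-a=8):
  y_4 = -Pbx(L²-b²-x²)/(6LEI)  [x≤a] = -3·8·5·(20²-8²-5²)/(6·20·100000) = -311/100000 m
Superposition: y = Σ y_i = -836803/4800000 m ≈ -0.174334 m

y(5) = -836803/4800000 m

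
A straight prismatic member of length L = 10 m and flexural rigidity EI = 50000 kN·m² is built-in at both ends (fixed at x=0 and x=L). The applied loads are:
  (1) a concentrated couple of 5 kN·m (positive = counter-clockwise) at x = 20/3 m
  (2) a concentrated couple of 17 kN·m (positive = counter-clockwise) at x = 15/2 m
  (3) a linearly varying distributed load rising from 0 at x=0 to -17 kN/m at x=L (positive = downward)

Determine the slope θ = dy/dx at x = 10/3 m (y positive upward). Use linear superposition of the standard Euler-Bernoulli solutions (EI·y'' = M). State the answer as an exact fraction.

Load 1 — applied couple M₀=5 kN·m at a=20/3 m (b=L-a=10/3):
  θ_1 = (R_Ax²/2 - M_Ax)/EI  [x≤a] with R_A=2/3, M_A=5/3 = ((2/3)·(10/3)²/2 - (5/3)·(10/3))/50000 = -1/27000 rad
Load 2 — applied couple M₀=17 kN·m at a=15/2 m (b=L-a=5/2):
  θ_2 = (R_Ax²/2 - M_Ax)/EI  [x≤a] with R_A=153/80, M_A=85/16 = ((153/80)·(10/3)²/2 - (85/16)·(10/3))/50000 = -17/120000 rad
Load 3 — triangular load w₀=-17 kN/m (0→w₀ over full span):
  θ_3 = -w₀(2x(L-x)(L-2x)(x+2L)+x²(L-x)²)/(120LEI) = -(-17)·(2·(10/3)·(10-(10/3))·(10-2·(10/3))·((10/3)+2·10)+(10/3)²·(10-(10/3))²)/(120·10·50000) = 34/30375 rad
Superposition: θ = Σ θ_i = 9143/9720000 rad ≈ 0.000941 rad

θ(10/3) = 9143/9720000 rad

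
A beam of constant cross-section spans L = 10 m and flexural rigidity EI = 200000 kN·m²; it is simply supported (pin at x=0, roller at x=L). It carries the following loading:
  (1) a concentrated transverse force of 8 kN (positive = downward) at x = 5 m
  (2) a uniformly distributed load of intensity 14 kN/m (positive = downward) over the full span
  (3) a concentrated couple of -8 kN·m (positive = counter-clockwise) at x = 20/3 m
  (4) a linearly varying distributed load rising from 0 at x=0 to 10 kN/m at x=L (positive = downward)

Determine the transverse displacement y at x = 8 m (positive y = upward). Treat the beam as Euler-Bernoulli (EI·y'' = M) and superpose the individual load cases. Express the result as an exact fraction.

Load 1 — point force P=8 kN at a=5 m (b=L-a=5):
  y_1 = -Pa(L-x)(2Lx-a²-x²)/(6LEI)  [x>a] = -8·5·(10-8)·(2·10·8-5²-8²)/(6·10·200000) = -71/150000 m
Load 2 — uniform load w=14 kN/m over full span:
  y_2 = -wx(L³-2Lx²+x³)/(24EI) = -14·8·(10³-2·10·8²+8³)/(24·200000) = -203/37500 m
Load 3 — applied couple M₀=-8 kN·m at a=20/3 m (b=L-a=10/3):
  y_3 = (M₀x³/(6L)-M₀(x-a)²/2+C₁x)/EI  [x>a] with C₁=M₀(3b²-L²)/(6L)=80/9 = ((-8)·8³/(6·10)-(-8)·(8-(20/3))²/2+(80/9)·8)/200000 = 7/140625 m
Load 4 — triangular load w₀=10 kN/m (0→w₀ over full span):
  y_4 = -w₀x(7L⁴-10L²x²+3x⁴)/(360LEI) = -10·8·(7·10⁴-10·10²·8²+3·8⁴)/(360·10·200000) = -127/62500 m
Superposition: y = Σ y_i = -3541/450000 m ≈ -0.007869 m

y(8) = -3541/450000 m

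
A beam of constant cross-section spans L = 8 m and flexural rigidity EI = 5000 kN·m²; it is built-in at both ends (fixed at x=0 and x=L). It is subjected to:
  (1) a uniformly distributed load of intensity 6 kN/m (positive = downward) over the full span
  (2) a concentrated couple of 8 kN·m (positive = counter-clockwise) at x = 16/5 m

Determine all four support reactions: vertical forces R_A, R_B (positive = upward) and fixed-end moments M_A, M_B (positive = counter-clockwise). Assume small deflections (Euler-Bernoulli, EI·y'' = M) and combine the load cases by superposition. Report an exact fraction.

R_A = 636/25 kN, M_A = 824/25 kN·m, R_B = 564/25 kN, M_B = -736/25 kN·m

Load 1 — uniform load w=6 kN/m over full span:
  R_A = wL/2 = 6·8/2 = 24 kN
  M_A = wL²/12 = 6·8²/12 = 32 kN·m
  R_B = wL/2 = 6·8/2 = 24 kN
  M_B = -wL²/12 = -6·8²/12 = -32 kN·m
Load 2 — applied couple M₀=8 kN·m at a=16/5 m (b=L-a=24/5):
  R_A = 6M₀ab/L³ = 6·8·(16/5)·(24/5)/8³ = 36/25 kN
  M_A = M₀b(2a-b)/L² = 8·(24/5)·(2·(16/5)-(24/5))/8² = 24/25 kN·m
  R_B = -6M₀ab/L³ = -6·8·(16/5)·(24/5)/8³ = -36/25 kN
  M_B = M₀a(2b-a)/L² = 8·(16/5)·(2·(24/5)-(16/5))/8² = 64/25 kN·m
Superposition: R_A = 636/25 kN, M_A = 824/25 kN·m, R_B = 564/25 kN, M_B = -736/25 kN·m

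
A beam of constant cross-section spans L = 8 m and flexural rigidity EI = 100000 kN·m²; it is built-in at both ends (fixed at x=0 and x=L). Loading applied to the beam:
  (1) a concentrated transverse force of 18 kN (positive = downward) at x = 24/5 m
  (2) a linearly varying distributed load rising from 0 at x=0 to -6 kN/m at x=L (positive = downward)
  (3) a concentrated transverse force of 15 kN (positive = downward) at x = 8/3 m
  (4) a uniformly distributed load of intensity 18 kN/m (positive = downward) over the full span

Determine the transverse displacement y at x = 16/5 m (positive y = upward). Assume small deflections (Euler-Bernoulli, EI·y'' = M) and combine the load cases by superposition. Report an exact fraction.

y(16/5) = -21048/9765625 m

Load 1 — point force P=18 kN at a=24/5 m (b=L-a=16/5):
  y_1 = -Pb²x²(3aL-(3a+b)x)/(6L³EI)  [x≤a] = -18·(16/5)²·(16/5)²·(3·(24/5)·8-(3·(24/5)+(16/5))·(16/5))/(6·8³·100000) = -17664/48828125 m
Load 2 — triangular load w₀=-6 kN/m (0→w₀ over full span):
  y_2 = -w₀x²(L-x)²(x+2L)/(120LEI) = -(-6)·(16/5)²·(8-(16/5))²·((16/5)+2·8)/(120·8·100000) = 13824/48828125 m
Load 3 — point force P=15 kN at a=8/3 m (b=L-a=16/3):
  y_3 = -Pa²(L-x)²(3bL-(3b+a)(L-x))/(6L³EI)  [x>a] = -15·(8/3)²·(8-(16/5))²·(3·(16/3)·8-(3·(16/3)+(8/3))·(8-(16/5)))/(6·8³·100000) = -24/78125 m
Load 4 — uniform load w=18 kN/m over full span:
  y_4 = -wx²(L-x)²/(24EI) = -18·(16/5)²·(8-(16/5))²/(24·100000) = -3456/1953125 m
Superposition: y = Σ y_i = -21048/9765625 m ≈ -0.002155 m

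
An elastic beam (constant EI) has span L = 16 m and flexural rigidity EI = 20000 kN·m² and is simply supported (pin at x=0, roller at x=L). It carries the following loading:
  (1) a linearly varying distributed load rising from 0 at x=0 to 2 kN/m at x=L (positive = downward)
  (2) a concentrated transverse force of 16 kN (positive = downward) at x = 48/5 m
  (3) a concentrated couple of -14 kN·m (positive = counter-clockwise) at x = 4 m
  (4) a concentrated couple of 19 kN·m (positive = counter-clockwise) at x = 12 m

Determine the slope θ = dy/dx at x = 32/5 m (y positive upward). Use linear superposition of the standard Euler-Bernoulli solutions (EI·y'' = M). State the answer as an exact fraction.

θ(32/5) = -2069299/225000000 rad

Load 1 — triangular load w₀=2 kN/m (0→w₀ over full span):
  θ_1 = -w₀(7L⁴-30L²x²+15x⁴)/(360LEI) = -2·(7·16⁴-30·16²·(32/5)²+15·(32/5)⁴)/(360·16·20000) = -10336/3515625 rad
Load 2 — point force P=16 kN at a=48/5 m (b=L-a=32/5):
  θ_2 = -Pb(L²-b²-3x²)/(6LEI)  [x≤a] = -16·(32/5)·(16²-(32/5)²-3·(32/5)²)/(6·16·20000) = -384/78125 rad
Load 3 — applied couple M₀=-14 kN·m at a=4 m (b=L-a=12):
  θ_3 = (M₀x²/(2L)-M₀(x-a)+C₁)/EI  [x>a] with C₁=M₀(3b²-L²)/(6L)=-77/3 = ((-14)·(32/5)²/(2·16)-(-14)·((32/5)-4)+(-77/3))/20000 = -749/1500000 rad
Load 4 — applied couple M₀=19 kN·m at a=12 m (b=L-a=4):
  θ_4 = (M₀x²/(2L)+C₁)/EI  [x≤a] with C₁=M₀(3b²-L²)/(6L)=-247/6 = (19·(32/5)²/(2·16)+(-247/6))/20000 = -2527/3000000 rad
Superposition: θ = Σ θ_i = -2069299/225000000 rad ≈ -0.009197 rad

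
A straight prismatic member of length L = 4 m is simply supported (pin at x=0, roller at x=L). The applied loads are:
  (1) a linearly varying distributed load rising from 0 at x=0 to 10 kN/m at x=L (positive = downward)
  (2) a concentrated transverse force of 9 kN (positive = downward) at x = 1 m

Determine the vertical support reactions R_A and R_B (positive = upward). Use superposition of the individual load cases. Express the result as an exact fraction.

R_A = 161/12 kN, R_B = 187/12 kN

Load 1 — triangular load w₀=10 kN/m (0→w₀ over full span):
  R_A = w₀L/6 = 10·4/6 = 20/3 kN
  R_B = w₀L/3 = 10·4/3 = 40/3 kN
Load 2 — point force P=9 kN at a=1 m (b=L-a=3):
  R_A = Pb/L = 9·3/4 = 27/4 kN
  R_B = Pa/L = 9·1/4 = 9/4 kN
Superposition: R_A = 161/12 kN, R_B = 187/12 kN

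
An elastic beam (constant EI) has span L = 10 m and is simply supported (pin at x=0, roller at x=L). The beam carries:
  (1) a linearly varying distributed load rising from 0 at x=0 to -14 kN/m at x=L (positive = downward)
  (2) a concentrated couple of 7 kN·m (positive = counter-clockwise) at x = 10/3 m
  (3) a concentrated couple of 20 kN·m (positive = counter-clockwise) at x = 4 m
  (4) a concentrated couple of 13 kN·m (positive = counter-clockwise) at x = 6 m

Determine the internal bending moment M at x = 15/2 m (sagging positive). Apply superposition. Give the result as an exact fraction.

Load 1 — triangular load w₀=-14 kN/m (0→w₀ over full span):
  M_1 = w₀Lx/6 - w₀x³/(6L) = (-14)·10·(15/2)/6 - (-14)·(15/2)³/(6·10) = -1225/16 kN·m
Load 2 — applied couple M₀=7 kN·m at a=10/3 m (b=L-a=20/3):
  M_2 = M₀x/L - M₀  [x>a] = 7·(15/2)/10 - 7 = -7/4 kN·m
Load 3 — applied couple M₀=20 kN·m at a=4 m (b=L-a=6):
  M_3 = M₀x/L - M₀  [x>a] = 20·(15/2)/10 - 20 = -5 kN·m
Load 4 — applied couple M₀=13 kN·m at a=6 m (b=L-a=4):
  M_4 = M₀x/L - M₀  [x>a] = 13·(15/2)/10 - 13 = -13/4 kN·m
Superposition: M = Σ M_i = -1385/16 kN·m ≈ -86.562500 kN·m

M(15/2) = -1385/16 kN·m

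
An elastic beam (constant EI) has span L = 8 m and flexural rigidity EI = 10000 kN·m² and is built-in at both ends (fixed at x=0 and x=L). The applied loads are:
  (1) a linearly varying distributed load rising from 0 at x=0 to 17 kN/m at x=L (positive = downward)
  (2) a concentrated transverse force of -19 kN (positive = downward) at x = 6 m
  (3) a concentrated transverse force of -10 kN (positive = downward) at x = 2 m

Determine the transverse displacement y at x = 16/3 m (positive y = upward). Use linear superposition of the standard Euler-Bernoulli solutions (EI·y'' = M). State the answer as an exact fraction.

y(16/3) = -19021/4556250 m

Load 1 — triangular load w₀=17 kN/m (0→w₀ over full span):
  y_1 = -w₀x²(L-x)²(x+2L)/(120LEI) = -17·(16/3)²·(8-(16/3))²·((16/3)+2·8)/(120·8·10000) = -17408/2278125 m
Load 2 — point force P=-19 kN at a=6 m (b=L-a=2):
  y_2 = -Pb²x²(3aL-(3a+b)x)/(6L³EI)  [x≤a] = -(-19)·2²·(16/3)²·(3·6·8-(3·6+2)·(16/3))/(6·8³·10000) = 133/50625 m
Load 3 — point force P=-10 kN at a=2 m (b=L-a=6):
  y_3 = -Pa²(L-x)²(3bL-(3b+a)(L-x))/(6L³EI)  [x>a] = -(-10)·2²·(8-(16/3))²·(3·6·8-(3·6+2)·(8-(16/3)))/(6·8³·10000) = 17/20250 m
Superposition: y = Σ y_i = -19021/4556250 m ≈ -0.004175 m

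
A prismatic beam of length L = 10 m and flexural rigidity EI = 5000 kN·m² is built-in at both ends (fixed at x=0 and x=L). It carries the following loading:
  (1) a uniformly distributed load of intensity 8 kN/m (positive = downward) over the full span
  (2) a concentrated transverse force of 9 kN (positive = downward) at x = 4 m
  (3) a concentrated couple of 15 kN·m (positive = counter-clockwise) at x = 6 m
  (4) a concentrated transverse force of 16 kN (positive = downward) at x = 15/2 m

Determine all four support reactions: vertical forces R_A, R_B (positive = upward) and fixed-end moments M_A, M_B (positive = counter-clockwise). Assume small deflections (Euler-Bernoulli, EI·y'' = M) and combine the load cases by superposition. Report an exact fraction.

Load 1 — uniform load w=8 kN/m over full span:
  R_A = wL/2 = 8·10/2 = 40 kN
  M_A = wL²/12 = 8·10²/12 = 200/3 kN·m
  R_B = wL/2 = 8·10/2 = 40 kN
  M_B = -wL²/12 = -8·10²/12 = -200/3 kN·m
Load 2 — point force P=9 kN at a=4 m (b=L-a=6):
  R_A = Pb²(3a+b)/L³ = 9·6²·(3·4+6)/10³ = 729/125 kN
  M_A = Pab²/L² = 9·4·6²/10² = 324/25 kN·m
  R_B = Pa²(a+3b)/L³ = 9·4²·(4+3·6)/10³ = 396/125 kN
  M_B = -Pa²b/L² = -9·4²·6/10² = -216/25 kN·m
Load 3 — applied couple M₀=15 kN·m at a=6 m (b=L-a=4):
  R_A = 6M₀ab/L³ = 6·15·6·4/10³ = 54/25 kN
  M_A = M₀b(2a-b)/L² = 15·4·(2·6-4)/10² = 24/5 kN·m
  R_B = -6M₀ab/L³ = -6·15·6·4/10³ = -54/25 kN
  M_B = M₀a(2b-a)/L² = 15·6·(2·4-6)/10² = 9/5 kN·m
Load 4 — point force P=16 kN at a=15/2 m (b=L-a=5/2):
  R_A = Pb²(3a+b)/L³ = 16·(5/2)²·(3·(15/2)+(5/2))/10³ = 5/2 kN
  M_A = Pab²/L² = 16·(15/2)·(5/2)²/10² = 15/2 kN·m
  R_B = Pa²(a+3b)/L³ = 16·(15/2)²·((15/2)+3·(5/2))/10³ = 27/2 kN
  M_B = -Pa²b/L² = -16·(15/2)²·(5/2)/10² = -45/2 kN·m
Superposition: R_A = 12623/250 kN, M_A = 13789/150 kN·m, R_B = 13627/250 kN, M_B = -14401/150 kN·m

R_A = 12623/250 kN, M_A = 13789/150 kN·m, R_B = 13627/250 kN, M_B = -14401/150 kN·m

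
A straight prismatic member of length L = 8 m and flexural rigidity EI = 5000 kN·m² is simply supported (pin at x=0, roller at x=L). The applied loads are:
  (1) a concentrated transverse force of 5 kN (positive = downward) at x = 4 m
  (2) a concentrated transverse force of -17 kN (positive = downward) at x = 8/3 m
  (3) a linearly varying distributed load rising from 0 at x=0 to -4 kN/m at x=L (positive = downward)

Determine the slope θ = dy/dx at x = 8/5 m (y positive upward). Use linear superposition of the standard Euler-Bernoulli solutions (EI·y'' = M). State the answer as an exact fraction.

θ(8/5) = 873103/63281250 rad

Load 1 — point force P=5 kN at a=4 m (b=L-a=4):
  θ_1 = -Pb(L²-b²-3x²)/(6LEI)  [x≤a] = -5·4·(8²-4²-3·(8/5)²)/(6·8·5000) = -21/6250 rad
Load 2 — point force P=-17 kN at a=8/3 m (b=L-a=16/3):
  θ_2 = -Pb(L²-b²-3x²)/(6LEI)  [x≤a] = -(-17)·(16/3)·(8²-(16/3)²-3·(8/5)²)/(6·8·5000) = 13328/1265625 rad
Load 3 — triangular load w₀=-4 kN/m (0→w₀ over full span):
  θ_3 = -w₀(7L⁴-30L²x²+15x⁴)/(360LEI) = -(-4)·(7·8⁴-30·8²·(8/5)²+15·(8/5)⁴)/(360·8·5000) = 23296/3515625 rad
Superposition: θ = Σ θ_i = 873103/63281250 rad ≈ 0.013797 rad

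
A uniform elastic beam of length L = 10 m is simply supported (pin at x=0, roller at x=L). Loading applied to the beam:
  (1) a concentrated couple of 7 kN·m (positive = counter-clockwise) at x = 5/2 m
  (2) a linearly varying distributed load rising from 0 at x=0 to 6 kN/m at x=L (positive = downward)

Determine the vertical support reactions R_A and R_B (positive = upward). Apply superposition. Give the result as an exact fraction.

Load 1 — applied couple M₀=7 kN·m at a=5/2 m (b=L-a=15/2):
  R_A = M₀/L = 7/10 kN
  R_B = -M₀/L = -7/10 kN
Load 2 — triangular load w₀=6 kN/m (0→w₀ over full span):
  R_A = w₀L/6 = 6·10/6 = 10 kN
  R_B = w₀L/3 = 6·10/3 = 20 kN
Superposition: R_A = 107/10 kN, R_B = 193/10 kN

R_A = 107/10 kN, R_B = 193/10 kN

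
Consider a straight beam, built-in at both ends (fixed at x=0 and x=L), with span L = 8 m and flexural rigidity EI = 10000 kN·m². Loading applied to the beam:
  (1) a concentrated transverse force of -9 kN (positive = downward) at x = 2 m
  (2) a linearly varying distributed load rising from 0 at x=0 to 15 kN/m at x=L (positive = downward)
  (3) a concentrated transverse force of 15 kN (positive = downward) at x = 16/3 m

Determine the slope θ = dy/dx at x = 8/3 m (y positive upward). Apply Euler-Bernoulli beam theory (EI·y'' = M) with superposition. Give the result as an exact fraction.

θ(8/3) = -1343/405000 rad

Load 1 — point force P=-9 kN at a=2 m (b=L-a=6):
  θ_1 = Pa²(L-x)(2bL-(3b+a)(L-x))/(2L³EI)  [x>a] = (-9)·2²·(8-(8/3))·(2·6·8-(3·6+2)·(8-(8/3)))/(2·8³·10000) = 1/5000 rad
Load 2 — triangular load w₀=15 kN/m (0→w₀ over full span):
  θ_2 = -w₀(2x(L-x)(L-2x)(x+2L)+x²(L-x)²)/(120LEI) = -15·(2·(8/3)·(8-(8/3))·(8-2·(8/3))·((8/3)+2·8)+(8/3)²·(8-(8/3))²)/(120·8·10000) = -128/50625 rad
Load 3 — point force P=15 kN at a=16/3 m (b=L-a=8/3):
  θ_3 = -Pb²x(2aL-(3a+b)x)/(2L³EI)  [x≤a] = -15·(8/3)²·(8/3)·(2·(16/3)·8-(3·(16/3)+(8/3))·(8/3))/(2·8³·10000) = -2/2025 rad
Superposition: θ = Σ θ_i = -1343/405000 rad ≈ -0.003316 rad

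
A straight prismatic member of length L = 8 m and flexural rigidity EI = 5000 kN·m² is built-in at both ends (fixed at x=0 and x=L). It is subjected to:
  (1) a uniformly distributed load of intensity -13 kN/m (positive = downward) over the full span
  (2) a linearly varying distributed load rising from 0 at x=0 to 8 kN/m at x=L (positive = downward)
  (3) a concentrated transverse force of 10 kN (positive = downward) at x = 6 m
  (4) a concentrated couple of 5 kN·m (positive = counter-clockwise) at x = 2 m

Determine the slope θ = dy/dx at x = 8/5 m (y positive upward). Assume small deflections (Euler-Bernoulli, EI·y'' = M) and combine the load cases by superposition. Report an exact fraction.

θ(8/5) = 8521/1171875 rad

Load 1 — uniform load w=-13 kN/m over full span:
  θ_1 = -wx(L-x)(L-2x)/(12EI) = -(-13)·(8/5)·(8-(8/5))·(8-2·(8/5))/(12·5000) = 832/78125 rad
Load 2 — triangular load w₀=8 kN/m (0→w₀ over full span):
  θ_2 = -w₀(2x(L-x)(L-2x)(x+2L)+x²(L-x)²)/(120LEI) = -8·(2·(8/5)·(8-(8/5))·(8-2·(8/5))·((8/5)+2·8)+(8/5)²·(8-(8/5))²)/(120·8·5000) = -3584/1171875 rad
Load 3 — point force P=10 kN at a=6 m (b=L-a=2):
  θ_3 = -Pb²x(2aL-(3a+b)x)/(2L³EI)  [x≤a] = -10·2²·(8/5)·(2·6·8-(3·6+2)·(8/5))/(2·8³·5000) = -1/1250 rad
Load 4 — applied couple M₀=5 kN·m at a=2 m (b=L-a=6):
  θ_4 = (R_Ax²/2 - M_Ax)/EI  [x≤a] with R_A=45/64, M_A=-15/16 = ((45/64)·(8/5)²/2 - (-15/16)·(8/5))/5000 = 3/6250 rad
Superposition: θ = Σ θ_i = 8521/1171875 rad ≈ 0.007271 rad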